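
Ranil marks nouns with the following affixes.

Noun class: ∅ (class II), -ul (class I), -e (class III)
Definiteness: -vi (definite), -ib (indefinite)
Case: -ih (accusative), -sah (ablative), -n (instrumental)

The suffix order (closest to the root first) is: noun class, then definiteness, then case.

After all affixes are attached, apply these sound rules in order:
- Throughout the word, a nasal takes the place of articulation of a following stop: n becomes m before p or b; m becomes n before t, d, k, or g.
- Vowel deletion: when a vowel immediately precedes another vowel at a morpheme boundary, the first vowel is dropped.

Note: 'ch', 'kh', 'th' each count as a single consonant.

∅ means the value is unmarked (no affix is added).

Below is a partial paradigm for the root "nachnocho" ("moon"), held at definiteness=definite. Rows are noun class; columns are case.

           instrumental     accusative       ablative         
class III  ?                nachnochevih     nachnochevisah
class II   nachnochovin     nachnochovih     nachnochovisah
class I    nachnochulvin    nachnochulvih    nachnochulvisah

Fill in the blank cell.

nachnochevin

Attach noun class class III -e → nachnochoe.
Attach definiteness definite -vi → nachnochoevi.
Attach case instrumental -n → nachnochoevin.
Nasal assimilation: no change.
Apply vowel deletion: nachnochoevin → nachnochevin.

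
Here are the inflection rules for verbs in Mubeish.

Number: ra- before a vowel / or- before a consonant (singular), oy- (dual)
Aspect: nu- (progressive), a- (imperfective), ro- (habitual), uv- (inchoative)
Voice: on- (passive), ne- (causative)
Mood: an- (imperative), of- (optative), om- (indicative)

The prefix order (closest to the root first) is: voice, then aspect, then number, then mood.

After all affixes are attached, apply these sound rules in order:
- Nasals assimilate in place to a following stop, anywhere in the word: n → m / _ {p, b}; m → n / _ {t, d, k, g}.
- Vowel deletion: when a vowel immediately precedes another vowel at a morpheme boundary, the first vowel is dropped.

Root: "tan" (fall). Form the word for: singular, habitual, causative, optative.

oforronetan

Attach voice causative ne- → netan.
Attach aspect habitual ro- → ronetan.
Attach number singular or- (before consonant 'r') → orronetan.
Attach mood optative of- → oforronetan.
Nasal assimilation: no change.
Vowel deletion: no change.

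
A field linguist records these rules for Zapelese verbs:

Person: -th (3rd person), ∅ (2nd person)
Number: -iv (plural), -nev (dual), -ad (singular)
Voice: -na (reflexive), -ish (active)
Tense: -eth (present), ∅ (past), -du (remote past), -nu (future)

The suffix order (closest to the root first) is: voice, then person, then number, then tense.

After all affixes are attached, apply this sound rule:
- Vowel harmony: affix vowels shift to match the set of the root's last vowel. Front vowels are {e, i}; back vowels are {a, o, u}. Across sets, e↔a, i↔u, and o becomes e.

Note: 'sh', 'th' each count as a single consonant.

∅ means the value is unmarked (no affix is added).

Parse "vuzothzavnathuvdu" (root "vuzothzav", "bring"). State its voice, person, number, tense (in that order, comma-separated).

Segment: vuzothzav-na-th-iv-du.
voice: -na → reflexive.
person: -th → 3rd person.
number: -iv → plural.
tense: -du → remote past.

reflexive, 3rd person, plural, remote past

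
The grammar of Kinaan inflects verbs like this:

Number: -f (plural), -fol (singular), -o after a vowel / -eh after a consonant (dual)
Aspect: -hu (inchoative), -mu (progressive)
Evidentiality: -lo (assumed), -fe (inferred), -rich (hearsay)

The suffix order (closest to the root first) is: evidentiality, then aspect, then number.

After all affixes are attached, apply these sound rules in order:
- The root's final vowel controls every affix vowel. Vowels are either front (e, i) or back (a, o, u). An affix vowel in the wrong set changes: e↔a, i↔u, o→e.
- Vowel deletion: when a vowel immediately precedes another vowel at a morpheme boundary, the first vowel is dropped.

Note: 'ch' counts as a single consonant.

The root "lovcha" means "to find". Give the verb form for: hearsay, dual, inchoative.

Attach evidentiality hearsay -rich → lovcharich.
Attach aspect inchoative -hu → lovcharichhu.
Attach number dual -o (after vowel 'u') → lovcharichhuo.
Apply vowel harmony: lovcharichhuo → lovcharuchhuo.
Apply vowel deletion: lovcharuchhuo → lovcharuchho.

lovcharuchho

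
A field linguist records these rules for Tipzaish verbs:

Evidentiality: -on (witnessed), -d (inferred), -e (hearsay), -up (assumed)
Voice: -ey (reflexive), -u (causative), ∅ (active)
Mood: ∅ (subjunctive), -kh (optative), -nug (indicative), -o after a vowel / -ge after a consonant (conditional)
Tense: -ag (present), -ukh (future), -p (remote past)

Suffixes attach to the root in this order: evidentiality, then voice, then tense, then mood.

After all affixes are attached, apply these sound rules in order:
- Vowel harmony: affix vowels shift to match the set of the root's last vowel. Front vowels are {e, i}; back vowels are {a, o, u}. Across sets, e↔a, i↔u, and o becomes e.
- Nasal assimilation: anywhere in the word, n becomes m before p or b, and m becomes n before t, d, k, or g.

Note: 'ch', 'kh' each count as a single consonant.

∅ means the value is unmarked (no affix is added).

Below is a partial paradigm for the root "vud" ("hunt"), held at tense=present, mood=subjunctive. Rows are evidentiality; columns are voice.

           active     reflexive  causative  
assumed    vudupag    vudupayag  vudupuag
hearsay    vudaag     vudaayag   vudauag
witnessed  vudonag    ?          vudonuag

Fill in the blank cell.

Attach evidentiality witnessed -on → vudon.
Attach voice reflexive -ey → vudoney.
Attach tense present -ag → vudoneyag.
mood = subjunctive: zero marking, form stays vudoneyag.
Apply vowel harmony: vudoneyag → vudonayag.
Nasal assimilation: no change.

vudonayag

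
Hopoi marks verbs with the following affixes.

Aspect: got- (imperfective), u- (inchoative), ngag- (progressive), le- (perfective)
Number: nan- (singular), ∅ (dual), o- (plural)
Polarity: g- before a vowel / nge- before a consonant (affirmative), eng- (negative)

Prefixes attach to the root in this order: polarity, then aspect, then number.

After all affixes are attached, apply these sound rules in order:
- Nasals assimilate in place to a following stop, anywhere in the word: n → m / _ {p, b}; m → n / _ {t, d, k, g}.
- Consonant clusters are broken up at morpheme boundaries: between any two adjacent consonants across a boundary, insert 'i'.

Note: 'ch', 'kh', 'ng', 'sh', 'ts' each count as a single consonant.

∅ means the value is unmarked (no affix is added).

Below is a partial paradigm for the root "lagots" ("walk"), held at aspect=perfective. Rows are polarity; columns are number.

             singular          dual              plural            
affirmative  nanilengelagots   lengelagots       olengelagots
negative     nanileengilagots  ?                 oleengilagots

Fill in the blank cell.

leengilagots

Attach polarity negative eng- → englagots.
Attach aspect perfective le- → leenglagots.
number = dual: zero marking, form stays leenglagots.
Nasal assimilation: no change.
Apply epenthesis: leenglagots → leengilagots.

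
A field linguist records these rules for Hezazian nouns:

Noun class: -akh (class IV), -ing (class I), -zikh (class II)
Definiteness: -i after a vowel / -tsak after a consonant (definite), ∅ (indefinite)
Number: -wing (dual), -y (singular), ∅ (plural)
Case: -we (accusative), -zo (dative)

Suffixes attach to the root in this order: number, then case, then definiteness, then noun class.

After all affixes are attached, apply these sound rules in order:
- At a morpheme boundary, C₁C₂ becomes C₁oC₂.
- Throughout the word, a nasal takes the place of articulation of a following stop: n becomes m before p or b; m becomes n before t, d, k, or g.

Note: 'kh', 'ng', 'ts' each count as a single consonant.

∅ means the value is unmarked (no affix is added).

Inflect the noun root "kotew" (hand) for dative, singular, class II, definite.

Attach number singular -y → kotewy.
Attach case dative -zo → kotewyzo.
Attach definiteness definite -i (after vowel 'o') → kotewyzoi.
Attach noun class class II -zikh → kotewyzoizikh.
Apply epenthesis: kotewyzoizikh → kotewoyozoizikh.
Nasal assimilation: no change.

kotewoyozoizikh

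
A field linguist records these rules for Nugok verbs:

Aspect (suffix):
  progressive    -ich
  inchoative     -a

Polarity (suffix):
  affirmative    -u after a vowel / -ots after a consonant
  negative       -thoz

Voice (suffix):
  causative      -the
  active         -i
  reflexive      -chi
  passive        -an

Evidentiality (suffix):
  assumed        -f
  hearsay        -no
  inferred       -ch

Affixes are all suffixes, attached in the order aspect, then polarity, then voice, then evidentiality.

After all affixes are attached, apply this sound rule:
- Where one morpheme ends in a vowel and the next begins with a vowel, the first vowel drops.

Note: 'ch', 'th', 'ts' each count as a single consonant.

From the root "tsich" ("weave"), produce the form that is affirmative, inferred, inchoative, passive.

Attach aspect inchoative -a → tsicha.
Attach polarity affirmative -u (after vowel 'a') → tsichau.
Attach voice passive -an → tsichauan.
Attach evidentiality inferred -ch → tsichauanch.
Apply vowel deletion: tsichauanch → tsichanch.

tsichanch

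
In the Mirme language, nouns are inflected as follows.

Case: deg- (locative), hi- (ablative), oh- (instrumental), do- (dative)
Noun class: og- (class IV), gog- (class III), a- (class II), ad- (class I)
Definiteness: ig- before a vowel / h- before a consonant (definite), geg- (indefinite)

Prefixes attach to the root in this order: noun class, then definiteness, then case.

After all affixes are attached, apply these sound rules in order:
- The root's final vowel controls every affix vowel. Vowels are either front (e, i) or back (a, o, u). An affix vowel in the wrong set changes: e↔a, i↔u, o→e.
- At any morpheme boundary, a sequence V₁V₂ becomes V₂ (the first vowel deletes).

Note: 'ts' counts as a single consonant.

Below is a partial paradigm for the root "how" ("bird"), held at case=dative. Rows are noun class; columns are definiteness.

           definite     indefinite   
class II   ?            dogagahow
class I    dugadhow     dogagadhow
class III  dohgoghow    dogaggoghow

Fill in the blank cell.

Attach noun class class II a- → ahow.
Attach definiteness definite ig- (before vowel 'a') → igahow.
Attach case dative do- → doigahow.
Apply vowel harmony: doigahow → dougahow.
Apply vowel deletion: dougahow → dugahow.

dugahow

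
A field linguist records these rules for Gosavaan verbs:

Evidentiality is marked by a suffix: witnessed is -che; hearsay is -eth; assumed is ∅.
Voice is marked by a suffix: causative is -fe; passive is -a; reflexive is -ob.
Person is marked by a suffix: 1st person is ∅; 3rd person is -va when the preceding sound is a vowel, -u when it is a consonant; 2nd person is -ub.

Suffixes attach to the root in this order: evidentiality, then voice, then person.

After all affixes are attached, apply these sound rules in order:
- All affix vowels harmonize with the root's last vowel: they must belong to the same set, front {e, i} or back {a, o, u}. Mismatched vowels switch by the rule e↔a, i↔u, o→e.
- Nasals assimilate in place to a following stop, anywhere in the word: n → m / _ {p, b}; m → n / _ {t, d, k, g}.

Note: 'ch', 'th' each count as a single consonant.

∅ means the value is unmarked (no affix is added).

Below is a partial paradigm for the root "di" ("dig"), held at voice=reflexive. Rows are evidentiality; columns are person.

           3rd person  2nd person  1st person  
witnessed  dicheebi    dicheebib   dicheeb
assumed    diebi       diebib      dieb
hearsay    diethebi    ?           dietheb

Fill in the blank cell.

Attach evidentiality hearsay -eth → dieth.
Attach voice reflexive -ob → diethob.
Attach person 2nd person -ub → diethobub.
Apply vowel harmony: diethobub → diethebib.
Nasal assimilation: no change.

diethebib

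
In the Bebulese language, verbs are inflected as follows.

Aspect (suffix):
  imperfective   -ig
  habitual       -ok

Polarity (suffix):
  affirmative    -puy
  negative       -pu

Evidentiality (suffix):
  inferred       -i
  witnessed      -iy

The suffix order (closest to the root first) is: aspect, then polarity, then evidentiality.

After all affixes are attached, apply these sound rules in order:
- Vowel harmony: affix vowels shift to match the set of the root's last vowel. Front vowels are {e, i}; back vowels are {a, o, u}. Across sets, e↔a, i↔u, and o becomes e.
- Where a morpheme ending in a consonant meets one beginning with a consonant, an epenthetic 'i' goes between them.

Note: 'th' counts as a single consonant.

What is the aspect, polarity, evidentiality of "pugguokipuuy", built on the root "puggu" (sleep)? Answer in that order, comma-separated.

Segment: puggu-ok-pu-iy.
aspect: -ok → habitual.
polarity: -pu → negative.
evidentiality: -iy → witnessed.

habitual, negative, witnessed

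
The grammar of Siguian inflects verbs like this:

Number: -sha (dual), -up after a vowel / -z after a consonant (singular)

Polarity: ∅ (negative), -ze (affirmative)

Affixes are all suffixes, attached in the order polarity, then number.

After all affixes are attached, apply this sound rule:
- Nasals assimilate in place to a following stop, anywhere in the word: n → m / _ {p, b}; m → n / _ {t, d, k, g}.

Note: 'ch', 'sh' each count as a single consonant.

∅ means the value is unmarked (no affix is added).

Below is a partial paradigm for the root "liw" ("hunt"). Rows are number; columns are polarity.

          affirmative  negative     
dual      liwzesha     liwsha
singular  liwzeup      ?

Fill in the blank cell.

polarity = negative: zero marking, form stays liw.
Attach number singular -z (after consonant 'w') → liwz.
Nasal assimilation: no change.

liwz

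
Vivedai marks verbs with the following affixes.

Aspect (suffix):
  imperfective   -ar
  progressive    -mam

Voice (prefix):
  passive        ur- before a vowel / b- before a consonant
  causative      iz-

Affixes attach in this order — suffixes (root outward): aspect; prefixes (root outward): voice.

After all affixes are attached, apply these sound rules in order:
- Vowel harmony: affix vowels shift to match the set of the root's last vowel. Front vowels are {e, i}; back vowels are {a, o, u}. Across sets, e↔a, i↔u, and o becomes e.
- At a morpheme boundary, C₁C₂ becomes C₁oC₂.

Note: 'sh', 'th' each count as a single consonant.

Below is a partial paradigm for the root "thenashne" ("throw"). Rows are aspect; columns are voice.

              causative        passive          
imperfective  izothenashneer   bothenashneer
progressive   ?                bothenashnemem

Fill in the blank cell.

Attach voice causative iz- → izthenashne.
Attach aspect progressive -mam → izthenashnemam.
Apply vowel harmony: izthenashnemam → izthenashnemem.
Apply epenthesis: izthenashnemem → izothenashnemem.

izothenashnemem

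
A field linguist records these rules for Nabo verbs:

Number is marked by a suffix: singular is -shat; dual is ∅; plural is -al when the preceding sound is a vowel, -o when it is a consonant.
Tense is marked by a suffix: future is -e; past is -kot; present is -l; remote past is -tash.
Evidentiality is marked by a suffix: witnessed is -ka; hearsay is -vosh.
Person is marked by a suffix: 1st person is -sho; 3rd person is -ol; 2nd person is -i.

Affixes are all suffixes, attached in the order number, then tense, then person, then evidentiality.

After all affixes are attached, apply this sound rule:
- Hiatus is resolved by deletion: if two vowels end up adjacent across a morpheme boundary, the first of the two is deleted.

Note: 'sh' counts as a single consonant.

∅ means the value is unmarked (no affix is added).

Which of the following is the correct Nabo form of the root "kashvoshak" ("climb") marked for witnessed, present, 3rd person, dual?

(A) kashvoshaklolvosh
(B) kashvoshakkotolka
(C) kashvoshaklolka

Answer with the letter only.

number = dual: zero marking, form stays kashvoshak.
Attach tense present -l → kashvoshakl.
Attach person 3rd person -ol → kashvoshaklol.
Attach evidentiality witnessed -ka → kashvoshaklolka.
Vowel deletion: no change.
So the correct form is kashvoshaklolka, option (C).
(B) kashvoshakkotolka is wrong: it uses past instead of present for tense.
(A) kashvoshaklolvosh is wrong: it uses hearsay instead of witnessed for evidentiality.

C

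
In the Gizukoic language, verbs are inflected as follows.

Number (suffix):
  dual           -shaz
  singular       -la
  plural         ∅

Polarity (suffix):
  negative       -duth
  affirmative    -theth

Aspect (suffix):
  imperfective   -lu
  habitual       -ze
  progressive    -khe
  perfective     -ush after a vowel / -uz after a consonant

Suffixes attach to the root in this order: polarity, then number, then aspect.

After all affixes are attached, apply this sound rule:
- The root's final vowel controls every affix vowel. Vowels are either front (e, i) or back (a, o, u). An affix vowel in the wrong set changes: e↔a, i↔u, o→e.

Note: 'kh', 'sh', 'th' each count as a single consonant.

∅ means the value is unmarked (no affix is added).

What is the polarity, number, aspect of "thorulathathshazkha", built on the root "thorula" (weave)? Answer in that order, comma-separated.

Segment: thorula-theth-shaz-khe.
polarity: -theth → affirmative.
number: -shaz → dual.
aspect: -khe → progressive.

affirmative, dual, progressive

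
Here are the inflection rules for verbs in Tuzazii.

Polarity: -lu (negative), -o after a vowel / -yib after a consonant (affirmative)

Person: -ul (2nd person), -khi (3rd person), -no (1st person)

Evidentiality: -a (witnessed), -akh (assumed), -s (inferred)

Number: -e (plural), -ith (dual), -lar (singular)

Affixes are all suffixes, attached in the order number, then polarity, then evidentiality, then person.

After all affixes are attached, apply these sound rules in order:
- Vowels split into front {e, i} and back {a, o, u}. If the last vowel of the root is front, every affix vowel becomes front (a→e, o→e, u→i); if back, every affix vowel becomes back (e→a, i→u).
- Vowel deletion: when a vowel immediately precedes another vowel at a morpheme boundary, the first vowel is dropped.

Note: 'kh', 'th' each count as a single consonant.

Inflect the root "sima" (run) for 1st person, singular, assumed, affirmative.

Attach number singular -lar → simalar.
Attach polarity affirmative -yib (after consonant 'r') → simalaryib.
Attach evidentiality assumed -akh → simalaryibakh.
Attach person 1st person -no → simalaryibakhno.
Apply vowel harmony: simalaryibakhno → simalaryubakhno.
Vowel deletion: no change.

simalaryubakhno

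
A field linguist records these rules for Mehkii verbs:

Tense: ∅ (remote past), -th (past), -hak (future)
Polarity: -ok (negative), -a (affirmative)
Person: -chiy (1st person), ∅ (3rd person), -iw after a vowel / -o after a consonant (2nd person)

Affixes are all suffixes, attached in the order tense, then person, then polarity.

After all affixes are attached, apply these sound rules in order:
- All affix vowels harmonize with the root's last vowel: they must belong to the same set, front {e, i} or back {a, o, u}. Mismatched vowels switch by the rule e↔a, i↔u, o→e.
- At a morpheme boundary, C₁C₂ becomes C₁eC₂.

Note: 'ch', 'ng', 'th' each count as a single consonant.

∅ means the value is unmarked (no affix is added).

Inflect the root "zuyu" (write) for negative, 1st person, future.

zuyuhakechuyok

Attach tense future -hak → zuyuhak.
Attach person 1st person -chiy → zuyuhakchiy.
Attach polarity negative -ok → zuyuhakchiyok.
Apply vowel harmony: zuyuhakchiyok → zuyuhakchuyok.
Apply epenthesis: zuyuhakchuyok → zuyuhakechuyok.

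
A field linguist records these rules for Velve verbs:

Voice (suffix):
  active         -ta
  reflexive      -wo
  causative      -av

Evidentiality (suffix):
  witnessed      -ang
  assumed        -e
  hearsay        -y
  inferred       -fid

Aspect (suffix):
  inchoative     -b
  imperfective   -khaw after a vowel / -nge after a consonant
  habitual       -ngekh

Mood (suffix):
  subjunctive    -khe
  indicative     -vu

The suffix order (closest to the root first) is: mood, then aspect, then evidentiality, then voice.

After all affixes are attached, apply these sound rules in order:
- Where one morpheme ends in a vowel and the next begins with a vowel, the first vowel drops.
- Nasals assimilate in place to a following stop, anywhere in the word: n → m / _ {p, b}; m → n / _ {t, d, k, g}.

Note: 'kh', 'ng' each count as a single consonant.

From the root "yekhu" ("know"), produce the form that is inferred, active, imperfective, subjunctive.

yekhukhekhawfidta

Attach mood subjunctive -khe → yekhukhe.
Attach aspect imperfective -khaw (after vowel 'e') → yekhukhekhaw.
Attach evidentiality inferred -fid → yekhukhekhawfid.
Attach voice active -ta → yekhukhekhawfidta.
Vowel deletion: no change.
Nasal assimilation: no change.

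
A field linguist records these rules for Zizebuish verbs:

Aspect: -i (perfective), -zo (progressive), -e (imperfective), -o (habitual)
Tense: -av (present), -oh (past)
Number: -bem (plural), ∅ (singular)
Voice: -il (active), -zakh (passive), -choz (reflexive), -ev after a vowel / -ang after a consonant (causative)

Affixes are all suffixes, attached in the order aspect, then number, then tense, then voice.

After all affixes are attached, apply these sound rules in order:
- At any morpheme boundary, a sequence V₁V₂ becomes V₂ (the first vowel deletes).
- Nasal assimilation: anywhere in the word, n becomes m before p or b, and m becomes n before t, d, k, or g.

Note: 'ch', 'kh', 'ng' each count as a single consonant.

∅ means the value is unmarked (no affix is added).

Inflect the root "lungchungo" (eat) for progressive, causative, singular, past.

lungchungozohang

Attach aspect progressive -zo → lungchungozo.
number = singular: zero marking, form stays lungchungozo.
Attach tense past -oh → lungchungozooh.
Attach voice causative -ang (after consonant 'h') → lungchungozoohang.
Apply vowel deletion: lungchungozoohang → lungchungozohang.
Nasal assimilation: no change.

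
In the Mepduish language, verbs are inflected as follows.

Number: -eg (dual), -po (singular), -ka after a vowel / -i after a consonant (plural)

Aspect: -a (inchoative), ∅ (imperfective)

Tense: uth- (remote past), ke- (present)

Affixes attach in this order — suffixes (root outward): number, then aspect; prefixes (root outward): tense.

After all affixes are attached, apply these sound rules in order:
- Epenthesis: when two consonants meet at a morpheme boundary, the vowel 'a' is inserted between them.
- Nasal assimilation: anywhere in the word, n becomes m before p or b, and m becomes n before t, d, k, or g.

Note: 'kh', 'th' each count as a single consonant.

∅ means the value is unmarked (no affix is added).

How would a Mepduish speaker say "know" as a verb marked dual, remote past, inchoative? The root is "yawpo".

Attach number dual -eg → yawpoeg.
Attach aspect inchoative -a → yawpoega.
Attach tense remote past uth- → uthyawpoega.
Apply epenthesis: uthyawpoega → uthayawpoega.
Nasal assimilation: no change.

uthayawpoega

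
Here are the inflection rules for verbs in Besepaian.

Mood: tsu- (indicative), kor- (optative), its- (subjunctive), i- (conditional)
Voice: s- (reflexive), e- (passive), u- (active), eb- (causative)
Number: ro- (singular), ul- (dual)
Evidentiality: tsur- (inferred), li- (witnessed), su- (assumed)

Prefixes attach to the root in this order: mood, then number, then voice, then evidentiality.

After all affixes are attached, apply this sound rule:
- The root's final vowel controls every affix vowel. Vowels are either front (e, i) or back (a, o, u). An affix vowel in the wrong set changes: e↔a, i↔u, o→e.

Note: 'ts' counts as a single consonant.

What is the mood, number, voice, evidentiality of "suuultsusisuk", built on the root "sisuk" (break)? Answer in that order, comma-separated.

Segment: su-u-ul-tsu-sisuk.
mood: tsu- → indicative.
number: ul- → dual.
voice: u- → active.
evidentiality: su- → assumed.

indicative, dual, active, assumed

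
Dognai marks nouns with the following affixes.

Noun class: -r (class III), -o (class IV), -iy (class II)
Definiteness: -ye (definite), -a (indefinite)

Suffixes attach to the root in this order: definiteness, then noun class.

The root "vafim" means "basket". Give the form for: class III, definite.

vafimyer

Attach definiteness definite -ye → vafimye.
Attach noun class class III -r → vafimyer.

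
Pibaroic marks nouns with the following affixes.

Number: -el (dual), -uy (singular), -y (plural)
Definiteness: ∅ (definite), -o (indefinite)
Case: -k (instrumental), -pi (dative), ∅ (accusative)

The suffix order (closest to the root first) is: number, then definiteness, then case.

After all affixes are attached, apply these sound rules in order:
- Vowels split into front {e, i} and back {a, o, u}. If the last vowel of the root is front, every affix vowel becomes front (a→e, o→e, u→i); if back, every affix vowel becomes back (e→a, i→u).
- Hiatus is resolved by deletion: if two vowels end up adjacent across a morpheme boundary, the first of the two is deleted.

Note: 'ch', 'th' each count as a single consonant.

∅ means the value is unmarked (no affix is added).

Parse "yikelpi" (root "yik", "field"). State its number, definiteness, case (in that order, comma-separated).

Segment: yik-el-pi.
number: -el → dual.
definiteness: ∅ → definite.
case: -pi → dative.

dual, definite, dative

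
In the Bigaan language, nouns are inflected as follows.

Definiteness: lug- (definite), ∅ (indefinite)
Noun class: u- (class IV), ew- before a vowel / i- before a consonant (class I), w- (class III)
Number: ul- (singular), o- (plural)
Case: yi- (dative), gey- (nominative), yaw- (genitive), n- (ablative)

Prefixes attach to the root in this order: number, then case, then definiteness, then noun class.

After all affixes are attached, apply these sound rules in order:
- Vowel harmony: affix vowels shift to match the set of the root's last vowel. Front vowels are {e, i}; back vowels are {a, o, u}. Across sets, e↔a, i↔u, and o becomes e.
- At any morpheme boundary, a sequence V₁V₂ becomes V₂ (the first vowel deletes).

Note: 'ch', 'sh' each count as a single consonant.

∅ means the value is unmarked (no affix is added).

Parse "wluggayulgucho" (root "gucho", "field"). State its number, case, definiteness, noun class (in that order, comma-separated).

singular, nominative, definite, class III

Segment: w-lug-gey-ul-gucho.
number: ul- → singular.
case: gey- → nominative.
definiteness: lug- → definite.
noun class: w- → class III.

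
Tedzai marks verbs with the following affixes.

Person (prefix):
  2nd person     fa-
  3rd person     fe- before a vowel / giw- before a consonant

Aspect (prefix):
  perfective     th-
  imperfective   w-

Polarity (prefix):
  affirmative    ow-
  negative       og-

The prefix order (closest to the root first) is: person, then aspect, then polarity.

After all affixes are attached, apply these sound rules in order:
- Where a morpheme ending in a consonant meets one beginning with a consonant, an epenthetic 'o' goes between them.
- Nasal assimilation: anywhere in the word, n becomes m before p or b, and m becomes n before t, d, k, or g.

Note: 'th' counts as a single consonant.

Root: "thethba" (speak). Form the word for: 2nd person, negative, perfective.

Attach person 2nd person fa- → fathethba.
Attach aspect perfective th- → thfathethba.
Attach polarity negative og- → ogthfathethba.
Apply epenthesis: ogthfathethba → ogothofathethba.
Nasal assimilation: no change.

ogothofathethba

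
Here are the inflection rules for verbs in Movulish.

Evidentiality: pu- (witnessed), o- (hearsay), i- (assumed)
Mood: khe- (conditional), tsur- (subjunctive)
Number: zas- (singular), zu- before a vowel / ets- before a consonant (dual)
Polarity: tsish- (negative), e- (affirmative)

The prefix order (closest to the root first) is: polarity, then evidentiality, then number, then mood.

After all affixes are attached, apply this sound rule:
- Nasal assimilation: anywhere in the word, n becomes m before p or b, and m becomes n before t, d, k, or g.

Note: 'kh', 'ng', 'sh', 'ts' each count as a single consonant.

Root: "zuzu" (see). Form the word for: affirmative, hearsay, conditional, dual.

khezuoezuzu

Attach polarity affirmative e- → ezuzu.
Attach evidentiality hearsay o- → oezuzu.
Attach number dual zu- (before vowel 'o') → zuoezuzu.
Attach mood conditional khe- → khezuoezuzu.
Nasal assimilation: no change.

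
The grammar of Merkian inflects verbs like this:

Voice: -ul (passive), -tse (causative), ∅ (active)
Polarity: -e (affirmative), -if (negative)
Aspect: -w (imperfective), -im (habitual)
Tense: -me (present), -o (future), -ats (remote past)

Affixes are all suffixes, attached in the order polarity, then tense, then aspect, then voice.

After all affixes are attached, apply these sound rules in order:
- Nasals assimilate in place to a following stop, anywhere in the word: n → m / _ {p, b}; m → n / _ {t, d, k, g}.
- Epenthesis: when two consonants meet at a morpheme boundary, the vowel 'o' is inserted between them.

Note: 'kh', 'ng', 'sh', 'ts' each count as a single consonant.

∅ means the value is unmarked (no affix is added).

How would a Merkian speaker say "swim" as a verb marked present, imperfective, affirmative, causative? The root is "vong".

vongemewotse

Attach polarity affirmative -e → vonge.
Attach tense present -me → vongeme.
Attach aspect imperfective -w → vongemew.
Attach voice causative -tse → vongemewtse.
Nasal assimilation: no change.
Apply epenthesis: vongemewtse → vongemewotse.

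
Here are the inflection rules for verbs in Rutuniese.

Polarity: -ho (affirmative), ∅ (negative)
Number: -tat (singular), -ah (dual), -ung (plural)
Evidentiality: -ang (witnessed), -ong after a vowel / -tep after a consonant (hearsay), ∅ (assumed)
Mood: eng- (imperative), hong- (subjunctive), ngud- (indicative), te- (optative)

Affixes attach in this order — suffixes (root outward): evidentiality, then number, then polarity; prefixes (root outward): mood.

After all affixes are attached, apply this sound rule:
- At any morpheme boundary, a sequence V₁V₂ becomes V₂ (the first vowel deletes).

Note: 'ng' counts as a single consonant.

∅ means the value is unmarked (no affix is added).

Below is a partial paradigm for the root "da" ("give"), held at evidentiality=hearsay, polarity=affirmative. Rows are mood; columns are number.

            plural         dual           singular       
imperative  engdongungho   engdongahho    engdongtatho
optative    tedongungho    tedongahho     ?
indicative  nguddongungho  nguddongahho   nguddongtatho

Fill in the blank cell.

tedongtatho

Attach evidentiality hearsay -ong (after vowel 'a') → daong.
Attach mood optative te- → tedaong.
Attach number singular -tat → tedaongtat.
Attach polarity affirmative -ho → tedaongtatho.
Apply vowel deletion: tedaongtatho → tedongtatho.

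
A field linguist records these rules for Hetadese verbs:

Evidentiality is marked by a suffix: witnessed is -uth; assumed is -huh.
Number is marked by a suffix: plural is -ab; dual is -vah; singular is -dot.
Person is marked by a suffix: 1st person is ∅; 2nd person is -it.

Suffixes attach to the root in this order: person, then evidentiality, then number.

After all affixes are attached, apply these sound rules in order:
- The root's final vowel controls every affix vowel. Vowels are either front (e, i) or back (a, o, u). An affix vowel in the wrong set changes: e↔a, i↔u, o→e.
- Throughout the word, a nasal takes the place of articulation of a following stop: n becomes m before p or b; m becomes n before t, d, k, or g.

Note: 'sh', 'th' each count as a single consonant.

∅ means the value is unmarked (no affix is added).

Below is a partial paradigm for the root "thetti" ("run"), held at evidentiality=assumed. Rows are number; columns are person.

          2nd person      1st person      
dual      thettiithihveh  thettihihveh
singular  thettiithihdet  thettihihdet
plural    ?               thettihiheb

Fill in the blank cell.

Attach person 2nd person -it → thettiit.
Attach evidentiality assumed -huh → thettiithuh.
Attach number plural -ab → thettiithuhab.
Apply vowel harmony: thettiithuhab → thettiithiheb.
Nasal assimilation: no change.

thettiithiheb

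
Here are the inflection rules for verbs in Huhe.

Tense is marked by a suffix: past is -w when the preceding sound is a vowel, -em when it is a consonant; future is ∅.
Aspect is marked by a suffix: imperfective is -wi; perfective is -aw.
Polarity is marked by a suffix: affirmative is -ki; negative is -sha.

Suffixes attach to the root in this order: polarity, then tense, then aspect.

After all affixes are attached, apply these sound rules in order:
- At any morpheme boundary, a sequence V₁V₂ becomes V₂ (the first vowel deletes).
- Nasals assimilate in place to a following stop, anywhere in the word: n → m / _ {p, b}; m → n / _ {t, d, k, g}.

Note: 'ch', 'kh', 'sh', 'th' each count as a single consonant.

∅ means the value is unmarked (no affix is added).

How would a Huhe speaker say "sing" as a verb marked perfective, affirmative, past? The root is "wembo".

wembokiwaw

Attach polarity affirmative -ki → wemboki.
Attach tense past -w (after vowel 'i') → wembokiw.
Attach aspect perfective -aw → wembokiwaw.
Vowel deletion: no change.
Nasal assimilation: no change.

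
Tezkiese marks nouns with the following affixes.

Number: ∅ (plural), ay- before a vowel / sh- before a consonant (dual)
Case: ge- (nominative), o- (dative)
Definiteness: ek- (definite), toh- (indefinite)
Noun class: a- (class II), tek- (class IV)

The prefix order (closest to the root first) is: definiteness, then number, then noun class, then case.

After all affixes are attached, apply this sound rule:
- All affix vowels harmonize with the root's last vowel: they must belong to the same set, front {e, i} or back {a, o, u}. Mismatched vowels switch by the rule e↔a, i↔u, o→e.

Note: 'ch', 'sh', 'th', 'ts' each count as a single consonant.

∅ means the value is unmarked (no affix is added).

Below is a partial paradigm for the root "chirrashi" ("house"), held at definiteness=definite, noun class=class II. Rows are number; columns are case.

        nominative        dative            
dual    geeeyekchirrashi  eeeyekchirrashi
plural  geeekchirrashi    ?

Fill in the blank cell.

Attach definiteness definite ek- → ekchirrashi.
number = plural: zero marking, form stays ekchirrashi.
Attach noun class class II a- → aekchirrashi.
Attach case dative o- → oaekchirrashi.
Apply vowel harmony: oaekchirrashi → eeekchirrashi.

eeekchirrashi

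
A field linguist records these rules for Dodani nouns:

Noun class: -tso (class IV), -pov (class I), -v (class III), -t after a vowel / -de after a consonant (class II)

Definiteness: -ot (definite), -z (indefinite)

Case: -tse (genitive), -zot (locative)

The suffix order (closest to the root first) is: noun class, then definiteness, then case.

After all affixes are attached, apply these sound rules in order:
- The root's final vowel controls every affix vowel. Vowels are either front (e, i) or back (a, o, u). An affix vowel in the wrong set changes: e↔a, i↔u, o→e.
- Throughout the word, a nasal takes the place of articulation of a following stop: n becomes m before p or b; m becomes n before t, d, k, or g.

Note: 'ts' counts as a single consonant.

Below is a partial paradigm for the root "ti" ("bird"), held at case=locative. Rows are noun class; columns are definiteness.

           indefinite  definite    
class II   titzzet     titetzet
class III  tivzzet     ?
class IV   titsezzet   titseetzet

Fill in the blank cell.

tivetzet

Attach noun class class III -v → tiv.
Attach definiteness definite -ot → tivot.
Attach case locative -zot → tivotzot.
Apply vowel harmony: tivotzot → tivetzet.
Nasal assimilation: no change.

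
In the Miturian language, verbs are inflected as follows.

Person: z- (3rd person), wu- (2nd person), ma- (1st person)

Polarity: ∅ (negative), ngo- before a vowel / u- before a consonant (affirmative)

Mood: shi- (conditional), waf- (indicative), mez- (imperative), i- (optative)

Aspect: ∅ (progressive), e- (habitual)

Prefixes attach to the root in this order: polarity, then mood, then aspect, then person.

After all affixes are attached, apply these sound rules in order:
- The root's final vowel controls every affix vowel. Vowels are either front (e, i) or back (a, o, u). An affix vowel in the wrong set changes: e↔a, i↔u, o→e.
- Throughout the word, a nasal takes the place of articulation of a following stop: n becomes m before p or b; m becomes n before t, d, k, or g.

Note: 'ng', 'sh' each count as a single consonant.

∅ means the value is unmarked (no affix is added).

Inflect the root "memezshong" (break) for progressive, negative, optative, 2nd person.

polarity = negative: zero marking, form stays memezshong.
Attach mood optative i- → imemezshong.
aspect = progressive: zero marking, form stays imemezshong.
Attach person 2nd person wu- → wuimemezshong.
Apply vowel harmony: wuimemezshong → wuumemezshong.
Nasal assimilation: no change.

wuumemezshong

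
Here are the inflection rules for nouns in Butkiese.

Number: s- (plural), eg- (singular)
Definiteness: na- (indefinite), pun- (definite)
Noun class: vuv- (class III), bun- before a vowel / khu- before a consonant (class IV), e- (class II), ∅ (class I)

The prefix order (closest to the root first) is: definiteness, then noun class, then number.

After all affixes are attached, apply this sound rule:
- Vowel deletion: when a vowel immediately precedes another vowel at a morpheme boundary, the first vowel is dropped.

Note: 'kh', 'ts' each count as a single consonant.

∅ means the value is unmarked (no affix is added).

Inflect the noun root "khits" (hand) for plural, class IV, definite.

skhupunkhits

Attach definiteness definite pun- → punkhits.
Attach noun class class IV khu- (before consonant 'p') → khupunkhits.
Attach number plural s- → skhupunkhits.
Vowel deletion: no change.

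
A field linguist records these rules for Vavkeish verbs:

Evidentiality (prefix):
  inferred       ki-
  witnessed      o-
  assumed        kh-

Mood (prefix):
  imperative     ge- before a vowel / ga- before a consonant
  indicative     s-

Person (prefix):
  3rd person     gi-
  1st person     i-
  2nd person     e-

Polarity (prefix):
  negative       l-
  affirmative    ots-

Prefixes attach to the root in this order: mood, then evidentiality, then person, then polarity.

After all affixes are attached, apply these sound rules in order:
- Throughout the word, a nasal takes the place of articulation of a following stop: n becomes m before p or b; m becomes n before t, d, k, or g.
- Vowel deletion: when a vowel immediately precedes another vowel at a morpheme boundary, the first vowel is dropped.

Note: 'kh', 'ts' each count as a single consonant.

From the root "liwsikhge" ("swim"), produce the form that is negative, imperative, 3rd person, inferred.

Attach mood imperative ga- (before consonant 'l') → galiwsikhge.
Attach evidentiality inferred ki- → kigaliwsikhge.
Attach person 3rd person gi- → gikigaliwsikhge.
Attach polarity negative l- → lgikigaliwsikhge.
Nasal assimilation: no change.
Vowel deletion: no change.

lgikigaliwsikhge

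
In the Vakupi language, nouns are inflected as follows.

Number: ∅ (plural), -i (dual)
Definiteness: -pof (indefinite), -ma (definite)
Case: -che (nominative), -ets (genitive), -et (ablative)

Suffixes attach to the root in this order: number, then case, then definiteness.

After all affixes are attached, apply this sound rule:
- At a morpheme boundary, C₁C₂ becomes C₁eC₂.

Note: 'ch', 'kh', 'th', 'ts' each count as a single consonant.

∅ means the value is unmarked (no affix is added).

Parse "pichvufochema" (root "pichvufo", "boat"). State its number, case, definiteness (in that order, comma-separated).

Segment: pichvufo-che-ma.
number: ∅ → plural.
case: -che → nominative.
definiteness: -ma → definite.

plural, nominative, definite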